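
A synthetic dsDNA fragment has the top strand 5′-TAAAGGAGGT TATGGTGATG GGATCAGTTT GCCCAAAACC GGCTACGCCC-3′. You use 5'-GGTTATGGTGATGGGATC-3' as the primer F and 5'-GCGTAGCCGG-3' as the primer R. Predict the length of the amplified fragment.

41 bp

The forward primer matches the template at positions 8–25.
Reverse complement of the reverse primer: CCGGCTACGC. This occurs on the top strand at positions 39–48.
The product runs from position 8 to position 48, so its length is 48 − 8 + 1 = 41 bp.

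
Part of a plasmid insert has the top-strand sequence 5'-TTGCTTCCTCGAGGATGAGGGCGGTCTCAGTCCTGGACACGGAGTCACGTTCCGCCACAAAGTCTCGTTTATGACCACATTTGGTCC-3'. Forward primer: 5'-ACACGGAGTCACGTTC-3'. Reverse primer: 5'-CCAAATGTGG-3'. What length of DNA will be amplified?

Forward primer ACACGGAGTCACGTTC is found on the top strand at positions 37–52.
Reverse complement of the reverse primer: CCACATTTGG. This occurs on the top strand at positions 75–84.
Product length = (reverse-primer end) − (forward-primer start) + 1 = 84 − 37 + 1 = 48 bp.

48 bp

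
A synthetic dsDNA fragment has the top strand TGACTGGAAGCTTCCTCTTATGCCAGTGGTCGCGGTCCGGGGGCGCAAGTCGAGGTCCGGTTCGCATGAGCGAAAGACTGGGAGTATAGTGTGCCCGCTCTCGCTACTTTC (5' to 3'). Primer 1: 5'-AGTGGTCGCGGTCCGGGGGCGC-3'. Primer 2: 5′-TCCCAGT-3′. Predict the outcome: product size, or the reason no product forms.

Primer 1 (AGTGGTCGCGGTCCGGGGGCGC) matches the top strand at positions 25–46; it acts as a forward primer.
Primer 2's reverse complement is ACTGGGA, matching the top strand at positions 77–83; it acts as a reverse primer.
The 3' ends face each other across positions 25–83, giving a 59 bp product.

Yes — a 59 bp product.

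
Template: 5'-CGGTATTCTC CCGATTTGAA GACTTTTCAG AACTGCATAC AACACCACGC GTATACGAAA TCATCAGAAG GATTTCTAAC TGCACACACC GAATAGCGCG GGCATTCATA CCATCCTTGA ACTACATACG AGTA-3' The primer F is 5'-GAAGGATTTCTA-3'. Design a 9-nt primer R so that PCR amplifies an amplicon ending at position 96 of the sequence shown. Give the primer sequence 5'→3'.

5'-CTATTCGGT-3'

The forward primer binds at positions 67–78; the product's 3' end on the top strand is position 96.
The reverse primer anneals to the top strand over positions 88–96, i.e. to ACCGAATAG.
Its sequence written 5'→3' is the reverse complement: CTATTCGGT.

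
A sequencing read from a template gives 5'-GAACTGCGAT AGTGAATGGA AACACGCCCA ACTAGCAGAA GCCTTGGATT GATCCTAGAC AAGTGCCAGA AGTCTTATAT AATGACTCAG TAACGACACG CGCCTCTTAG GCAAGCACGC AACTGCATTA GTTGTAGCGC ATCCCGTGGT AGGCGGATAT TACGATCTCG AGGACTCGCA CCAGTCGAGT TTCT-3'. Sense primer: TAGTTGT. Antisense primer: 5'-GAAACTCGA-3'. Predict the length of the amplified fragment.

The forward primer matches the template at positions 129–135.
The reverse primer's reverse complement is TCGAGTTTC, which matches the template at positions 185–193.
The product runs from position 129 to position 193, so its length is 193 − 129 + 1 = 65 bp.

65 bp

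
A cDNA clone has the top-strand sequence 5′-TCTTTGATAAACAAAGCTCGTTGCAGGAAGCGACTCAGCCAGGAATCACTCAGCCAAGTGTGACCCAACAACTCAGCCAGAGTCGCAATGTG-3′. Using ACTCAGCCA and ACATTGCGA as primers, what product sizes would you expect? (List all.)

The forward primer ACTCAGCCA matches the top strand at positions 33–41, 48–56, 71–79.
The reverse primer's reverse complement is TCGCAATGT, matching at positions 83–91.
Each forward site pairs with the reverse site to give a product ending at position 91: sizes 59, 44, 21 bp.

59 bp, 44 bp, 21 bp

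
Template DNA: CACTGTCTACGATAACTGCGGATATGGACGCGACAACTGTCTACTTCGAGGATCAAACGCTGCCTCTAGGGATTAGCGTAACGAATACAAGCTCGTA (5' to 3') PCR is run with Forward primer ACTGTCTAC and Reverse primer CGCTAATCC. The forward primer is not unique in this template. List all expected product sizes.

The forward primer ACTGTCTAC matches the top strand at positions 2–10, 36–44.
The reverse primer's reverse complement is GGATTAGCG, matching at positions 70–78.
Each forward site pairs with the reverse site to give a product ending at position 78: sizes 77, 43 bp.

77 bp, 43 bp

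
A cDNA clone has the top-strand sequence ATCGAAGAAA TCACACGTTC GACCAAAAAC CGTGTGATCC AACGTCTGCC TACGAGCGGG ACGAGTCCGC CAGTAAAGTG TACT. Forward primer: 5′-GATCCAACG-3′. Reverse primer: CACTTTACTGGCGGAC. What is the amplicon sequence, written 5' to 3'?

5'-GATCCAACGTCTGCCTACGAGCGGGACGAGTCCGCCAGTAAAGTG-3'

The forward primer matches the template at positions 36–44.
Taking the reverse complement of CACTTTACTGGCGGAC gives GTCCGCCAGTAAAGTG, found at positions 65–80 on the template; the primer anneals here to the top strand with its 3' end pointing upstream.
The product is the template from position 36 through 80 (45 bp).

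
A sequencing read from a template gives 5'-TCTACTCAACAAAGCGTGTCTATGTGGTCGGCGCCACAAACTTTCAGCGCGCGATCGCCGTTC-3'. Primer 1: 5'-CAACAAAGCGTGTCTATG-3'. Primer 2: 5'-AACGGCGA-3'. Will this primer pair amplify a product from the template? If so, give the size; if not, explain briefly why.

Yes — a 56 bp product.

Primer 1 (CAACAAAGCGTGTCTATG) matches the top strand at positions 7–24; it acts as a forward primer.
Primer 2's reverse complement is TCGCCGTT, matching the top strand at positions 55–62; it acts as a reverse primer.
The 3' ends face each other across positions 7–62, giving a 56 bp product.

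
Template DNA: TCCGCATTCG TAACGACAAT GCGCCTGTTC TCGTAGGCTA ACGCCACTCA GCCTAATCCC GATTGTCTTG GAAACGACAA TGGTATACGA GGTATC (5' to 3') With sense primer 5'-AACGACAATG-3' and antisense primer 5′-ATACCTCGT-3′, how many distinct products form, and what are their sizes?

Two products: 84 bp, 23 bp

The forward primer AACGACAATG matches the top strand at positions 12–21, 73–82.
The reverse primer's reverse complement is ACGAGGTAT, matching at positions 87–95.
Each forward site pairs with the reverse site to give a product ending at position 95: sizes 84, 23 bp.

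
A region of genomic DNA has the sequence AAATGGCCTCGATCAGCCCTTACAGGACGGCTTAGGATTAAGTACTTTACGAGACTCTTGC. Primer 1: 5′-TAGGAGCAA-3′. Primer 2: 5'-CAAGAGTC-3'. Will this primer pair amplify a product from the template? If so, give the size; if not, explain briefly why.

No product — primer 1 has no binding site in the template.

Primer 1 (TAGGAGCAA) does not match the top strand, and its reverse complement TTGCTCCTA does not match either.
With no annealing site for primer 1, no amplification occurs.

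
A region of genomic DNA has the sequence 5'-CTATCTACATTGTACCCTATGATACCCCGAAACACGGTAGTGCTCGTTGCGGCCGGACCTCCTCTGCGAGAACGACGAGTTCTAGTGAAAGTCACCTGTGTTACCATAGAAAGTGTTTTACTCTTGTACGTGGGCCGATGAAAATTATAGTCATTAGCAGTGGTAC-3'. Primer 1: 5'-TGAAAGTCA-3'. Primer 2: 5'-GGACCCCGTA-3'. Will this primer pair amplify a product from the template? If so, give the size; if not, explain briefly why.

No product — primer 2 has no binding site in the template.

Primer 2 (GGACCCCGTA) does not match the top strand, and its reverse complement TACGGGGTCC does not match either.
With no annealing site for primer 2, no amplification occurs.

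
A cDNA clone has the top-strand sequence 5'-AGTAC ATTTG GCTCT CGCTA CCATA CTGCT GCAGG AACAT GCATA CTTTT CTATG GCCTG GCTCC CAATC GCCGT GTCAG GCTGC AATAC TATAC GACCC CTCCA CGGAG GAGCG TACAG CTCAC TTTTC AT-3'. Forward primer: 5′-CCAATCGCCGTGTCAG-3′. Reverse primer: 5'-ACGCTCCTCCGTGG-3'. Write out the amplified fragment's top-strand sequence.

The forward primer matches the template at positions 65–80.
Reverse complement of the reverse primer: CCACGGAGGAGCGT. This occurs on the top strand at positions 103–116.
The product is the template from position 65 through 116 (52 bp).

5'-CCAATCGCCGTGTCAGGCTGCAATACTATACGACCCCTCCACGGAGGAGCGT-3'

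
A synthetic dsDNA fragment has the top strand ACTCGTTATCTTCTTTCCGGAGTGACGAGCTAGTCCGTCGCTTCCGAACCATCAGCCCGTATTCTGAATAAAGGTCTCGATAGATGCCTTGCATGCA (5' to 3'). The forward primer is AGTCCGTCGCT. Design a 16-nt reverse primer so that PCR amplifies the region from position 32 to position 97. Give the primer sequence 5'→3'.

5'-TGCATGCAAGGCATCT-3'

The product's 3' end on the top strand is position 97.
The reverse primer anneals to the top strand over positions 82–97, i.e. to AGATGCCTTGCATGCA.
Its sequence written 5'→3' is the reverse complement: TGCATGCAAGGCATCT.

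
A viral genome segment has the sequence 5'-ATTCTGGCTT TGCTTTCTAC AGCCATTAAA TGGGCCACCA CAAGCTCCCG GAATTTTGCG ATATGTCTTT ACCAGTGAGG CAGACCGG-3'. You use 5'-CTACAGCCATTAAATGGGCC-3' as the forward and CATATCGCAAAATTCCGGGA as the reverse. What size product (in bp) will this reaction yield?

49 bp

Scanning the template, CTACAGCCATTAAATGGGCC occurs at positions 17–36; this primer anneals to the bottom strand there with its 3' end pointing downstream.
Taking the reverse complement of CATATCGCAAAATTCCGGGA gives TCCCGGAATTTTGCGATATG, found at positions 46–65 on the template; the primer anneals here to the top strand with its 3' end pointing upstream.
The product runs from position 17 to position 65, so its length is 65 − 17 + 1 = 49 bp.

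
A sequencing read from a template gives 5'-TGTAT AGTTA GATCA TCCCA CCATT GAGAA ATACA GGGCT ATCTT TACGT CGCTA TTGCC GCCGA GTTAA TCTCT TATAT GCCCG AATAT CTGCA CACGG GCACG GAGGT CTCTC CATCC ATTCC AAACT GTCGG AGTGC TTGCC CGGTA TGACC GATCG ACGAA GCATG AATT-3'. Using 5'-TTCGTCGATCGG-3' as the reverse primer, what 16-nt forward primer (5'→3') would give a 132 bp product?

5'-CAGGGCTATCTTTACG-3'

The reverse primer's reverse complement CCGATCGACGAA matches the template at positions 154–165, so the product ends at position 165.
A 132 bp product then starts at position 165 − 132 + 1 = 34.
The forward primer is identical to the top strand there: CAGGGCTATCTTTACG.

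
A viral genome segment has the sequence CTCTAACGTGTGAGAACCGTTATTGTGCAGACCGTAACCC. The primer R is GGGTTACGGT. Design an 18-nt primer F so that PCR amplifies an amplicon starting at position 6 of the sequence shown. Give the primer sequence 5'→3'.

5'-ACGTGTGAGAACCGTTAT-3'

The reverse primer's reverse complement ACCGTAACCC matches the template at positions 31–40; the product starts at position 6.
The forward primer is identical to the top strand over positions 6–23: ACGTGTGAGAACCGTTAT.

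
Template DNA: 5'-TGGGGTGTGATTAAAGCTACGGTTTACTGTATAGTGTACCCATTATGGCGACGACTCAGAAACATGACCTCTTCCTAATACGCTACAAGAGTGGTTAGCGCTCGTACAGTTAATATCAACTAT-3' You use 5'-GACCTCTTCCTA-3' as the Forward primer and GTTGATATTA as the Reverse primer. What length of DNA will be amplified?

Scanning the template, GACCTCTTCCTA occurs at positions 66–77; this primer anneals to the bottom strand there with its 3' end pointing downstream.
Reverse complement of the reverse primer: TAATATCAAC. This occurs on the top strand at positions 111–120.
The product runs from position 66 to position 120, so its length is 120 − 66 + 1 = 55 bp.

55 bp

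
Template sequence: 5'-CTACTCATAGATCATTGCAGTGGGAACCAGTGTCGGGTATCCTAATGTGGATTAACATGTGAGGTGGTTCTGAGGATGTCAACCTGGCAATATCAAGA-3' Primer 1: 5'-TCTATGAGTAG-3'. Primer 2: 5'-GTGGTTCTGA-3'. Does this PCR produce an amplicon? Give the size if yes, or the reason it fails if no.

No product — the primers' 3' ends point away from each other.

Primer 1 (TCTATGAGTAG) has reverse complement CTACTCATAGA, which matches the top strand at positions 1–11; primer 1 anneals to the top strand there with its 3' end pointing upstream toward position 1.
Primer 2 (GTGGTTCTGA) matches the top strand directly at positions 64–73; it anneals to the bottom strand with its 3' end pointing downstream toward position 73.
The 3' ends diverge (primer 1 extends toward position 1, primer 2 toward position 98), so the primers never converge on a shared product.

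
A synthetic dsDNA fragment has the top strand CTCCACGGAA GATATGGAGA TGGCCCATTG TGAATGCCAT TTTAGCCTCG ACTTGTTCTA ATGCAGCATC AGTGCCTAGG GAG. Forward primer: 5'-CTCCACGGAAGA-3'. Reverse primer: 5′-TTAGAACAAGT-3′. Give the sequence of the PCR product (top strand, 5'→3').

5'-CTCCACGGAAGATATGGAGATGGCCCATTGTGAATGCCATTTTAGCCTCGACTTGTTCTAA-3'

Scanning the template, CTCCACGGAAGA occurs at positions 1–12; this primer anneals to the bottom strand there with its 3' end pointing downstream.
The reverse primer's reverse complement is ACTTGTTCTAA, which matches the template at positions 51–61.
The product is the template from position 1 through 61 (61 bp).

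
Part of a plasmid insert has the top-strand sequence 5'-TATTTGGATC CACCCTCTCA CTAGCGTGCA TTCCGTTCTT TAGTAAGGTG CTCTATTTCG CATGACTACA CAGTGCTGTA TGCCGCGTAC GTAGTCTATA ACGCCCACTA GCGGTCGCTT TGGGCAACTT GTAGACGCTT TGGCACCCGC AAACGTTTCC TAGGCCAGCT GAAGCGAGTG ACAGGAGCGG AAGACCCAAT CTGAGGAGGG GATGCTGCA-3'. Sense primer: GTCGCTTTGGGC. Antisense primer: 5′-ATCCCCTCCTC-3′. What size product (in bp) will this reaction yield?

The forward primer matches the template at positions 114–125.
Taking the reverse complement of ATCCCCTCCTC gives GAGGAGGGGAT, found at positions 203–213 on the template; the primer anneals here to the top strand with its 3' end pointing upstream.
Amplicon spans positions 114–213: 100 bp.

100 bp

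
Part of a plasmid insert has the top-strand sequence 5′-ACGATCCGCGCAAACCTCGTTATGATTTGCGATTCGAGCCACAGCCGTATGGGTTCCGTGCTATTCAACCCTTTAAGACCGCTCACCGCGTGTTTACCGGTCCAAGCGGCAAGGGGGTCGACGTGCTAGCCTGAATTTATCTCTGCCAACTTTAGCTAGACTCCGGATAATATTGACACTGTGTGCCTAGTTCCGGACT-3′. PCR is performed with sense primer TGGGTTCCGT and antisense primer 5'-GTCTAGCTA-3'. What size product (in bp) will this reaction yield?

The forward primer matches the template at positions 50–59.
The reverse primer's reverse complement is TAGCTAGAC, which matches the template at positions 153–161.
Product length = (reverse-primer end) − (forward-primer start) + 1 = 161 − 50 + 1 = 112 bp.

112 bp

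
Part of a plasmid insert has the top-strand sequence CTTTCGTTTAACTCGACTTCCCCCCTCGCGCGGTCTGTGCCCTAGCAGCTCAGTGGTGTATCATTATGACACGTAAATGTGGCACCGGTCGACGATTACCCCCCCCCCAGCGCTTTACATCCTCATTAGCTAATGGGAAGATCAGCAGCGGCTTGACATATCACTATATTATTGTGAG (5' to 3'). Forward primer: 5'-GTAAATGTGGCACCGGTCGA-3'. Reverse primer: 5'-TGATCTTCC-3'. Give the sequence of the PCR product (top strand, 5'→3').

The forward primer matches the template at positions 73–92.
The reverse primer's reverse complement is GGAAGATCA, which matches the template at positions 136–144.
The product is the template from position 73 through 144 (72 bp).

5'-GTAAATGTGGCACCGGTCGACGATTACCCCCCCCCCAGCGCTTTACATCCTCATTAGCTAATGGGAAGATCA-3'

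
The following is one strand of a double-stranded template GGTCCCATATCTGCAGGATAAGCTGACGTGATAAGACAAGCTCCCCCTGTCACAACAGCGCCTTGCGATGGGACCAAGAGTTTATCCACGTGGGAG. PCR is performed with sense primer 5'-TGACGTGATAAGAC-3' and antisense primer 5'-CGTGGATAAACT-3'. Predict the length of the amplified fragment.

The forward primer matches the template at positions 24–37.
Taking the reverse complement of CGTGGATAAACT gives AGTTTATCCACG, found at positions 79–90 on the template; the primer anneals here to the top strand with its 3' end pointing upstream.
Product length = (reverse-primer end) − (forward-primer start) + 1 = 90 − 24 + 1 = 67 bp.

67 bp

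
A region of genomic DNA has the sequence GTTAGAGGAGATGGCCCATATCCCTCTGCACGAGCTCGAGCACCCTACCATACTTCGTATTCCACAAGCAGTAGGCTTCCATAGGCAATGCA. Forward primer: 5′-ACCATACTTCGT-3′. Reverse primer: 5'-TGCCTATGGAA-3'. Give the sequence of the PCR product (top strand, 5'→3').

The forward primer matches the template at positions 47–58.
The reverse primer's reverse complement is TTCCATAGGCA, which matches the template at positions 77–87.
The product is the template from position 47 through 87 (41 bp).

5'-ACCATACTTCGTATTCCACAAGCAGTAGGCTTCCATAGGCA-3'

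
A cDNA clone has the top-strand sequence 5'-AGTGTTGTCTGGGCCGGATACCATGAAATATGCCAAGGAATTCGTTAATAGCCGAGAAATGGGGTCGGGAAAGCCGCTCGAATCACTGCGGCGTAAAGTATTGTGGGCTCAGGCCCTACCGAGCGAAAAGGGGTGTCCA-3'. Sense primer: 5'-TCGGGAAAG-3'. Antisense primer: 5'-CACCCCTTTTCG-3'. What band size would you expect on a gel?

71 bp

Forward primer TCGGGAAAG is found on the top strand at positions 65–73.
Taking the reverse complement of CACCCCTTTTCG gives CGAAAAGGGGTG, found at positions 124–135 on the template; the primer anneals here to the top strand with its 3' end pointing upstream.
Product length = (reverse-primer end) − (forward-primer start) + 1 = 135 − 65 + 1 = 71 bp.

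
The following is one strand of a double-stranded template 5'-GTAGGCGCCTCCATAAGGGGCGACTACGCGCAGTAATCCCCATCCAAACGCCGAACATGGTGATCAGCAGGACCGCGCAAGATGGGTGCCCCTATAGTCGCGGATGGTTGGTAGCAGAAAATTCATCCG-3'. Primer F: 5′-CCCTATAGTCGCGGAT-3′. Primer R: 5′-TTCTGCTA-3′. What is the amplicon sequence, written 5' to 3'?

Scanning the template, CCCTATAGTCGCGGAT occurs at positions 90–105; this primer anneals to the bottom strand there with its 3' end pointing downstream.
Taking the reverse complement of TTCTGCTA gives TAGCAGAA, found at positions 112–119 on the template; the primer anneals here to the top strand with its 3' end pointing upstream.
The product is the template from position 90 through 119 (30 bp).

5'-CCCTATAGTCGCGGATGGTTGGTAGCAGAA-3'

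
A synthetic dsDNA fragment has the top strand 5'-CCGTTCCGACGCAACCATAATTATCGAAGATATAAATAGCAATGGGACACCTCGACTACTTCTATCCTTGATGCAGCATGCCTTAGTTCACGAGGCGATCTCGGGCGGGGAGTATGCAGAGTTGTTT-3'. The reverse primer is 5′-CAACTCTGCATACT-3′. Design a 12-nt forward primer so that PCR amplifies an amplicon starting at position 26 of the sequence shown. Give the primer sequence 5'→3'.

The reverse primer's reverse complement AGTATGCAGAGTTG matches the template at positions 111–124; the product starts at position 26.
The forward primer is identical to the top strand over positions 26–37: GAAGATATAAAT.

5'-GAAGATATAAAT-3'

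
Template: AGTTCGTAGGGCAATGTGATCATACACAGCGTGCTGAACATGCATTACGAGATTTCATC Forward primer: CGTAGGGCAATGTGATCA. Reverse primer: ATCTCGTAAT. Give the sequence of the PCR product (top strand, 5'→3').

5'-CGTAGGGCAATGTGATCATACACAGCGTGCTGAACATGCATTACGAGAT-3'

The forward primer matches the template at positions 5–22.
Reverse complement of the reverse primer: ATTACGAGAT. This occurs on the top strand at positions 44–53.
The product is the template from position 5 through 53 (49 bp).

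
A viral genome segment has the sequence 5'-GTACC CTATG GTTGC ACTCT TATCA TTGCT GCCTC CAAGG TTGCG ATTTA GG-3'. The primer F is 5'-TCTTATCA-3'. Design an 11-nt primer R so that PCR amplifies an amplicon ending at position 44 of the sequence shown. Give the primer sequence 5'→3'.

5'-GCAACCTTGGA-3'

The forward primer binds at positions 18–25; the product's 3' end on the top strand is position 44.
The reverse primer anneals to the top strand over positions 34–44, i.e. to TCCAAGGTTGC.
Its sequence written 5'→3' is the reverse complement: GCAACCTTGGA.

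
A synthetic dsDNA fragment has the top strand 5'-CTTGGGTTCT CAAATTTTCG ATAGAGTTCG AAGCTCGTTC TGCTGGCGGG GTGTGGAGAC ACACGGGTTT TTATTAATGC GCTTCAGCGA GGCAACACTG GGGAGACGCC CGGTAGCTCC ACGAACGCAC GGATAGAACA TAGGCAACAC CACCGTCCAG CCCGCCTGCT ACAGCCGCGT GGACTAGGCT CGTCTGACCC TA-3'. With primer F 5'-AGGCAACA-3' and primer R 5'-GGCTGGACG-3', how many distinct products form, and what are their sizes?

The forward primer AGGCAACA matches the top strand at positions 90–97, 142–149.
The reverse primer's reverse complement is CGTCCAGCC, matching at positions 154–162.
Each forward site pairs with the reverse site to give a product ending at position 162: sizes 73, 21 bp.

Two products: 73 bp, 21 bp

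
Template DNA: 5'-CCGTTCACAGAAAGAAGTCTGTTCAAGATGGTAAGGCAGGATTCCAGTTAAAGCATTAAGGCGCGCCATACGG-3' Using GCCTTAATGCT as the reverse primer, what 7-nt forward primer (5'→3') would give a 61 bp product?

5'-CGTTCAC-3'

The reverse primer's reverse complement AGCATTAAGGC matches the template at positions 52–62, so the product ends at position 62.
A 61 bp product then starts at position 62 − 61 + 1 = 2.
The forward primer is identical to the top strand there: CGTTCAC.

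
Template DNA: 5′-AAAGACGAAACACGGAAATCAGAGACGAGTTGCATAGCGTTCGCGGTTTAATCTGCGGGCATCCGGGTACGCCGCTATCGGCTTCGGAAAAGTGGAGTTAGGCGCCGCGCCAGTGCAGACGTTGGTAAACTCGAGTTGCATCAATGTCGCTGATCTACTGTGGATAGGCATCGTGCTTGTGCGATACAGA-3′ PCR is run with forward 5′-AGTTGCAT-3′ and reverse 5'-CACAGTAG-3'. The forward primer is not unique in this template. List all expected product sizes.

The forward primer AGTTGCAT matches the top strand at positions 28–35, 134–141.
The reverse primer's reverse complement is CTACTGTG, matching at positions 155–162.
Each forward site pairs with the reverse site to give a product ending at position 162: sizes 135, 29 bp.

135 bp, 29 bp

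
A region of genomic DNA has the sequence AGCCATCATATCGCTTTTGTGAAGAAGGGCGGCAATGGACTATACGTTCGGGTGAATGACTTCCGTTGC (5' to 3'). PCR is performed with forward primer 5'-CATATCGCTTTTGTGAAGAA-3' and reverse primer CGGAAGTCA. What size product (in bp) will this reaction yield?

59 bp

Forward primer CATATCGCTTTTGTGAAGAA is found on the top strand at positions 7–26.
Taking the reverse complement of CGGAAGTCA gives TGACTTCCG, found at positions 57–65 on the template; the primer anneals here to the top strand with its 3' end pointing upstream.
The product runs from position 7 to position 65, so its length is 65 − 7 + 1 = 59 bp.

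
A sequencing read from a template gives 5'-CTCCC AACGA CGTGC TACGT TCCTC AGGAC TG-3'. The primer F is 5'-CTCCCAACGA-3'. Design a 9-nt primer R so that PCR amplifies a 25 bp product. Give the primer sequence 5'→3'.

The forward primer binds at positions 1–10, so a 25 bp product ends at position 1 + 25 − 1 = 25.
The reverse primer anneals to the top strand over positions 17–25, i.e. to ACGTTCCTC.
Its sequence written 5'→3' is the reverse complement: GAGGAACGT.

5'-GAGGAACGT-3'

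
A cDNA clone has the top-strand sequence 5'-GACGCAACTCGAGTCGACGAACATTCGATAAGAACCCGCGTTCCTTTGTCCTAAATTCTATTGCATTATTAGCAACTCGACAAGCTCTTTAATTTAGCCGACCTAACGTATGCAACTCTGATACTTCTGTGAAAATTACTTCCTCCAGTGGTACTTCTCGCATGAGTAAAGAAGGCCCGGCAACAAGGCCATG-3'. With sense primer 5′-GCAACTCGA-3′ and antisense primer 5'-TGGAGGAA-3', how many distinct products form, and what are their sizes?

Two products: 144 bp, 76 bp

The forward primer GCAACTCGA matches the top strand at positions 4–12, 72–80.
The reverse primer's reverse complement is TTCCTCCA, matching at positions 140–147.
Each forward site pairs with the reverse site to give a product ending at position 147: sizes 144, 76 bp.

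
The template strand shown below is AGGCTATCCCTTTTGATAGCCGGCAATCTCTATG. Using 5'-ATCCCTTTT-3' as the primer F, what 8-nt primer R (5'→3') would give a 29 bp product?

The forward primer binds at positions 6–14, so a 29 bp product ends at position 6 + 29 − 1 = 34.
The reverse primer anneals to the top strand over positions 27–34, i.e. to TCTCTATG.
Its sequence written 5'→3' is the reverse complement: CATAGAGA.

5'-CATAGAGA-3'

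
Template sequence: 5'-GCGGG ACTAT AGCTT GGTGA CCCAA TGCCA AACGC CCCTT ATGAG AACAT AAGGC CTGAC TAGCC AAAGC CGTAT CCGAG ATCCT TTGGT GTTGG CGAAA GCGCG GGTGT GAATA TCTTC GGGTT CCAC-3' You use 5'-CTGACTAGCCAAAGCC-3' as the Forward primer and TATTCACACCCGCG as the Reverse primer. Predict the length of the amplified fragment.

Forward primer CTGACTAGCCAAAGCC is found on the top strand at positions 56–71.
Reverse complement of the reverse primer: CGCGGGTGTGAATA. This occurs on the top strand at positions 102–115.
Amplicon spans positions 56–115: 60 bp.

60 bp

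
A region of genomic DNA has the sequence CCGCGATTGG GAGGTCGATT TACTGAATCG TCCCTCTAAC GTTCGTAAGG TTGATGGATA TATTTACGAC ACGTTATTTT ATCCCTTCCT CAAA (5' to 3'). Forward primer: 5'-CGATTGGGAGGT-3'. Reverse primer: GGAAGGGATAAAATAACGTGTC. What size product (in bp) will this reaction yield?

Scanning the template, CGATTGGGAGGT occurs at positions 4–15; this primer anneals to the bottom strand there with its 3' end pointing downstream.
Taking the reverse complement of GGAAGGGATAAAATAACGTGTC gives GACACGTTATTTTATCCCTTCC, found at positions 68–89 on the template; the primer anneals here to the top strand with its 3' end pointing upstream.
Amplicon spans positions 4–89: 86 bp.

86 bp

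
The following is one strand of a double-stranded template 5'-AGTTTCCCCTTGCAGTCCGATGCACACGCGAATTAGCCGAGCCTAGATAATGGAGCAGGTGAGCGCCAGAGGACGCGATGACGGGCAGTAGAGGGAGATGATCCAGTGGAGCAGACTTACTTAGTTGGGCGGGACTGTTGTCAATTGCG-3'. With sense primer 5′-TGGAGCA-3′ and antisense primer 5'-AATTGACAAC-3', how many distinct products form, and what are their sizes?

Two products: 96 bp, 40 bp

The forward primer TGGAGCA matches the top strand at positions 51–57, 107–113.
The reverse primer's reverse complement is GTTGTCAATT, matching at positions 137–146.
Each forward site pairs with the reverse site to give a product ending at position 146: sizes 96, 40 bp.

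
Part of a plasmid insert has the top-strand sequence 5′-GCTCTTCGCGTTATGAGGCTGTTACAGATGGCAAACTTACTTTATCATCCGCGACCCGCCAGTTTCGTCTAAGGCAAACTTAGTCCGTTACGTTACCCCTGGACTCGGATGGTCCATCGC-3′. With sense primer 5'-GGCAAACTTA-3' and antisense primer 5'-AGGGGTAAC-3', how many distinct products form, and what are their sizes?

The forward primer GGCAAACTTA matches the top strand at positions 30–39, 73–82.
The reverse primer's reverse complement is GTTACCCCT, matching at positions 92–100.
Each forward site pairs with the reverse site to give a product ending at position 100: sizes 71, 28 bp.

Two products: 71 bp, 28 bp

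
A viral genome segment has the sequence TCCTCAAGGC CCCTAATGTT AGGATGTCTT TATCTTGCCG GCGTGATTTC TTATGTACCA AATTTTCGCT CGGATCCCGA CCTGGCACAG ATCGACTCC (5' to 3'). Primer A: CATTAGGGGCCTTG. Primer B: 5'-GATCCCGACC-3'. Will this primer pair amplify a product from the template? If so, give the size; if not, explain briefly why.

Primer A (CATTAGGGGCCTTG) has reverse complement CAAGGCCCCTAATG, which matches the top strand at positions 5–18; primer A anneals to the top strand there with its 3' end pointing upstream toward position 5.
Primer B (GATCCCGACC) matches the top strand directly at positions 73–82; it anneals to the bottom strand with its 3' end pointing downstream toward position 82.
The 3' ends diverge (primer A extends toward position 1, primer B toward position 99), so the primers never converge on a shared product.

No product — the primers' 3' ends point away from each other.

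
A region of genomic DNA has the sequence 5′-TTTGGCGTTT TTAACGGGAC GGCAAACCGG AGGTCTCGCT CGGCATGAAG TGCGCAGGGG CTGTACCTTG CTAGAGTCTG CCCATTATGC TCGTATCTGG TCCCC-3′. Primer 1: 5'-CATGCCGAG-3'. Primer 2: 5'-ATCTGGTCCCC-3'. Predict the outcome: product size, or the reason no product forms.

No product — the primers' 3' ends point away from each other.

Primer 1 (CATGCCGAG) has reverse complement CTCGGCATG, which matches the top strand at positions 39–47; primer 1 anneals to the top strand there with its 3' end pointing upstream toward position 39.
Primer 2 (ATCTGGTCCCC) matches the top strand directly at positions 95–105; it anneals to the bottom strand with its 3' end pointing downstream toward position 105.
The 3' ends diverge (primer 1 extends toward position 1, primer 2 toward position 105), so the primers never converge on a shared product.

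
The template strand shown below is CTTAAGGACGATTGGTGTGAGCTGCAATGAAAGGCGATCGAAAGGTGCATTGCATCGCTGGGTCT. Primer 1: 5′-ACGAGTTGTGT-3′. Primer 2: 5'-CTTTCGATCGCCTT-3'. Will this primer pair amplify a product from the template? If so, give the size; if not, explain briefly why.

Primer 1 (ACGAGTTGTGT) does not match the top strand, and its reverse complement ACACAACTCGT does not match either.
With no annealing site for primer 1, no amplification occurs.

No product — primer 1 has no binding site in the template.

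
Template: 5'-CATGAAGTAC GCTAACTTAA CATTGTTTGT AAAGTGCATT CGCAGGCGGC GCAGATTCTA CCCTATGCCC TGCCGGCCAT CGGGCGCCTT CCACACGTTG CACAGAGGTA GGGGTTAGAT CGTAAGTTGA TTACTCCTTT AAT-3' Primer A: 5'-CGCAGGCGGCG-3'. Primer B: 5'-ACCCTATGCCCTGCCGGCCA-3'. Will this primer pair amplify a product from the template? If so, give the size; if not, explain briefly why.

Primer A (CGCAGGCGGCG) matches the top strand at positions 41–51 (3' end points downstream).
Primer B (ACCCTATGCCCTGCCGGCCA) also matches the top strand directly, at positions 60–79 — its reverse complement TGGCCGGCAGGGCATAGGGT is not present.
Both primers anneal to the bottom strand with 3' ends pointing the same way, so neither can prime synthesis back toward the other.

No product — both primers anneal to the same strand and extend in the same direction.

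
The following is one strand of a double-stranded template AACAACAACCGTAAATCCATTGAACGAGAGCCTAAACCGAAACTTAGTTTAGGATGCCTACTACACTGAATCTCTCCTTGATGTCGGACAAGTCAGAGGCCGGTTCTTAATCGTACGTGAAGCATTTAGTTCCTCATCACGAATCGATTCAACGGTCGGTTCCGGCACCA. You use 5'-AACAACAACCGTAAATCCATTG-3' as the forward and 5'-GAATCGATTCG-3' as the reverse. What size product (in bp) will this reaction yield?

150 bp

The forward primer matches the template at positions 1–22.
The reverse primer's reverse complement is CGAATCGATTC, which matches the template at positions 140–150.
Product length = (reverse-primer end) − (forward-primer start) + 1 = 150 − 1 + 1 = 150 bp.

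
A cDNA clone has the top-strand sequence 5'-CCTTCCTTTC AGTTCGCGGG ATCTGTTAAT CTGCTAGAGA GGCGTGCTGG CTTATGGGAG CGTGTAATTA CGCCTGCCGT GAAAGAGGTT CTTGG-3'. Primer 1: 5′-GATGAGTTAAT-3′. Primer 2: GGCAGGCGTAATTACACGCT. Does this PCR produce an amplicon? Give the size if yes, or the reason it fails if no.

No product — primer 1 has no binding site in the template.

Primer 1 (GATGAGTTAAT) does not match the top strand, and its reverse complement ATTAACTCATC does not match either.
With no annealing site for primer 1, no amplification occurs.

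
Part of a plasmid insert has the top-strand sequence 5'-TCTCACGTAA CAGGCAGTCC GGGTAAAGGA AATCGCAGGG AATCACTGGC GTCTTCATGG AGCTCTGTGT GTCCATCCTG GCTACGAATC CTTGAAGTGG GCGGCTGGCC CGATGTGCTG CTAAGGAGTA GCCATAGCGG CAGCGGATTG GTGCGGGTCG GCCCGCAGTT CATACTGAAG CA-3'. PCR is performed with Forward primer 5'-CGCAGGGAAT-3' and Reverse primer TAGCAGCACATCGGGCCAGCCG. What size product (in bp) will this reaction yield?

90 bp

The forward primer matches the template at positions 34–43.
The reverse primer's reverse complement is CGGCTGGCCCGATGTGCTGCTA, which matches the template at positions 102–123.
Amplicon spans positions 34–123: 90 bp.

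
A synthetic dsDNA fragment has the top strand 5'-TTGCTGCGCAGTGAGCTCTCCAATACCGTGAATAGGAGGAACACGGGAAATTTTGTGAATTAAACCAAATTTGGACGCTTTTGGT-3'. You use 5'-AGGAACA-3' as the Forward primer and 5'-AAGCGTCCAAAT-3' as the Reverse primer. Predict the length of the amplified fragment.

Scanning the template, AGGAACA occurs at positions 37–43; this primer anneals to the bottom strand there with its 3' end pointing downstream.
Taking the reverse complement of AAGCGTCCAAAT gives ATTTGGACGCTT, found at positions 69–80 on the template; the primer anneals here to the top strand with its 3' end pointing upstream.
Product length = (reverse-primer end) − (forward-primer start) + 1 = 80 − 37 + 1 = 44 bp.

44 bp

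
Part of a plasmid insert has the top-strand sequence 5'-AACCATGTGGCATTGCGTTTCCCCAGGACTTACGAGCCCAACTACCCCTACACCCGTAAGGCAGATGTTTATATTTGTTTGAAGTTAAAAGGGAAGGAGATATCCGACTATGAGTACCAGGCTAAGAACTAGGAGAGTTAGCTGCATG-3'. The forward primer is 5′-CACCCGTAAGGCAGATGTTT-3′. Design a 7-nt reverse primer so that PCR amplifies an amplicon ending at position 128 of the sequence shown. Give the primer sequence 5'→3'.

5'-TTCTTAG-3'

The forward primer binds at positions 51–70; the product's 3' end on the top strand is position 128.
The reverse primer anneals to the top strand over positions 122–128, i.e. to CTAAGAA.
Its sequence written 5'→3' is the reverse complement: TTCTTAG.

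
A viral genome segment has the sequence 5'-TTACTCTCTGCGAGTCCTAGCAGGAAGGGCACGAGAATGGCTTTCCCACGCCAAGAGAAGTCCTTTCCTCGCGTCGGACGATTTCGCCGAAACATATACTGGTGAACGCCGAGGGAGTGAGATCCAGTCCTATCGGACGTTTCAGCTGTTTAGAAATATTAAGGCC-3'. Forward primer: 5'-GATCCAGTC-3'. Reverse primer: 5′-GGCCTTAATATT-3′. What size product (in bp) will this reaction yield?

Scanning the template, GATCCAGTC occurs at positions 121–129; this primer anneals to the bottom strand there with its 3' end pointing downstream.
Reverse complement of the reverse primer: AATATTAAGGCC. This occurs on the top strand at positions 155–166.
The product runs from position 121 to position 166, so its length is 166 − 121 + 1 = 46 bp.

46 bp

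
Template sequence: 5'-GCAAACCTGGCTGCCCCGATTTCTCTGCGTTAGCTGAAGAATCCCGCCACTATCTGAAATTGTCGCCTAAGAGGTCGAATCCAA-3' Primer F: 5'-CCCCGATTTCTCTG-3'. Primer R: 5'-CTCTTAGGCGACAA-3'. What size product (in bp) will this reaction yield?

60 bp

The forward primer matches the template at positions 14–27.
Taking the reverse complement of CTCTTAGGCGACAA gives TTGTCGCCTAAGAG, found at positions 60–73 on the template; the primer anneals here to the top strand with its 3' end pointing upstream.
Amplicon spans positions 14–73: 60 bp.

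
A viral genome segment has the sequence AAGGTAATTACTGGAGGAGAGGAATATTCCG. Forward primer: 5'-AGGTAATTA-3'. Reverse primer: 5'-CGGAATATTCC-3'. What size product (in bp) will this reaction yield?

Forward primer AGGTAATTA is found on the top strand at positions 2–10.
The reverse primer's reverse complement is GGAATATTCCG, which matches the template at positions 21–31.
Amplicon spans positions 2–31: 30 bp.

30 bp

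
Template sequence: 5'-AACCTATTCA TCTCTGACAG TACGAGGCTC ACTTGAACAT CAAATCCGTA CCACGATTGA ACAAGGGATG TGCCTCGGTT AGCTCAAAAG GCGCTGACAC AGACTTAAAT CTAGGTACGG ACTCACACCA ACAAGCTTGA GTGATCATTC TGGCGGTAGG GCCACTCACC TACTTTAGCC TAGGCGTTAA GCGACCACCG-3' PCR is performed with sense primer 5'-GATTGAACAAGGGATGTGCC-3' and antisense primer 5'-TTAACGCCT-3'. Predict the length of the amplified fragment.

The forward primer matches the template at positions 55–74.
The reverse primer's reverse complement is AGGCGTTAA, which matches the template at positions 182–190.
Amplicon spans positions 55–190: 136 bp.

136 bp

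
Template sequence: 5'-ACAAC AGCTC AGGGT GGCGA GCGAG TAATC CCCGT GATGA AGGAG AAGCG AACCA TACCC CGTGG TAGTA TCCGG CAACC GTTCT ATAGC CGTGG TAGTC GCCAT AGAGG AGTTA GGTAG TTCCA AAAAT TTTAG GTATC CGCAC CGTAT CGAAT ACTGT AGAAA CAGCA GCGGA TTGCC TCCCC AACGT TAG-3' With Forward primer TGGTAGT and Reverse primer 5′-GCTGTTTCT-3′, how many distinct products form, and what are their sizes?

Two products: 107 bp, 77 bp

The forward primer TGGTAGT matches the top strand at positions 63–69, 93–99.
The reverse primer's reverse complement is AGAAACAGC, matching at positions 161–169.
Each forward site pairs with the reverse site to give a product ending at position 169: sizes 107, 77 bp.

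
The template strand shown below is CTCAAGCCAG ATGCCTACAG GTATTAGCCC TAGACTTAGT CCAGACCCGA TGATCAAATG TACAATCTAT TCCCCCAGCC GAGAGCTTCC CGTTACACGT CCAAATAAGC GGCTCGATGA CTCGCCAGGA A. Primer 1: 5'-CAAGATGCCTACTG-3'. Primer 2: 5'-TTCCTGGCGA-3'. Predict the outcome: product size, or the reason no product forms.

No product — primer 1 has no binding site in the template.

Primer 1 (CAAGATGCCTACTG) does not match the top strand, and its reverse complement CAGTAGGCATCTTG does not match either.
With no annealing site for primer 1, no amplification occurs.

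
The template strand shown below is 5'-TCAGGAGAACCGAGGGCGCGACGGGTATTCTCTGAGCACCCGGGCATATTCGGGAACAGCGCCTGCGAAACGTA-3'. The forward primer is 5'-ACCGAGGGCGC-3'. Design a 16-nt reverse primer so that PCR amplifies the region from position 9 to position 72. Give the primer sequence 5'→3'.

5'-CGTTTCGCAGGCGCTG-3'

The product's 3' end on the top strand is position 72.
The reverse primer anneals to the top strand over positions 57–72, i.e. to CAGCGCCTGCGAAACG.
Its sequence written 5'→3' is the reverse complement: CGTTTCGCAGGCGCTG.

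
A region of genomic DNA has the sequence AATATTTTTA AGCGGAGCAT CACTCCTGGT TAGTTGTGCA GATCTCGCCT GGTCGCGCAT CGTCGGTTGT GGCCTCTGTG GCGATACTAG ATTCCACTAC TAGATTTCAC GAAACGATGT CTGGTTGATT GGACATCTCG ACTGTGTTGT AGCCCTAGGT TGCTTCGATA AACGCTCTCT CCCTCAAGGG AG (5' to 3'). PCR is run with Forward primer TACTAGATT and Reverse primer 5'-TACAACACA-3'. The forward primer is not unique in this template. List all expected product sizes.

67 bp, 54 bp

The forward primer TACTAGATT matches the top strand at positions 85–93, 98–106.
The reverse primer's reverse complement is TGTGTTGTA, matching at positions 143–151.
Each forward site pairs with the reverse site to give a product ending at position 151: sizes 67, 54 bp.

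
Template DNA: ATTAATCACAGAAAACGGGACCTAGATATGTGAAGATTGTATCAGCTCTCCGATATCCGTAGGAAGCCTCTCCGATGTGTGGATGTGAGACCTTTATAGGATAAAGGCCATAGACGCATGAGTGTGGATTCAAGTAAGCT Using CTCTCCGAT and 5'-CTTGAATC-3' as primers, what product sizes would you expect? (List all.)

89 bp, 67 bp

The forward primer CTCTCCGAT matches the top strand at positions 46–54, 68–76.
The reverse primer's reverse complement is GATTCAAG, matching at positions 127–134.
Each forward site pairs with the reverse site to give a product ending at position 134: sizes 89, 67 bp.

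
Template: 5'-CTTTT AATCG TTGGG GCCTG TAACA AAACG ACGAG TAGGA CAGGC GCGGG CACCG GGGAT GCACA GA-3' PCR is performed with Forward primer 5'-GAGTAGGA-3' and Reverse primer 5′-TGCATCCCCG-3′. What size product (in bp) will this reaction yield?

31 bp

The forward primer matches the template at positions 33–40.
Taking the reverse complement of TGCATCCCCG gives CGGGGATGCA, found at positions 54–63 on the template; the primer anneals here to the top strand with its 3' end pointing upstream.
Product length = (reverse-primer end) − (forward-primer start) + 1 = 63 − 33 + 1 = 31 bp.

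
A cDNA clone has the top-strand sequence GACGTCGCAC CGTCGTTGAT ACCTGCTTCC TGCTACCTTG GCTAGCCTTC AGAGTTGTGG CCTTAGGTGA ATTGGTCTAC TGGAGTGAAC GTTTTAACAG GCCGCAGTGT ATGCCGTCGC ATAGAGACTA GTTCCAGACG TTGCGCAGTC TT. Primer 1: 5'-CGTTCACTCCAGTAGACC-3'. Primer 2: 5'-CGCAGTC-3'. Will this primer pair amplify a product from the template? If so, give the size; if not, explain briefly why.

Primer 1 (CGTTCACTCCAGTAGACC) has reverse complement GGTCTACTGGAGTGAACG, which matches the top strand at positions 74–91; primer 1 anneals to the top strand there with its 3' end pointing upstream toward position 74.
Primer 2 (CGCAGTC) matches the top strand directly at positions 144–150; it anneals to the bottom strand with its 3' end pointing downstream toward position 150.
The 3' ends diverge (primer 1 extends toward position 1, primer 2 toward position 152), so the primers never converge on a shared product.

No product — the primers' 3' ends point away from each other.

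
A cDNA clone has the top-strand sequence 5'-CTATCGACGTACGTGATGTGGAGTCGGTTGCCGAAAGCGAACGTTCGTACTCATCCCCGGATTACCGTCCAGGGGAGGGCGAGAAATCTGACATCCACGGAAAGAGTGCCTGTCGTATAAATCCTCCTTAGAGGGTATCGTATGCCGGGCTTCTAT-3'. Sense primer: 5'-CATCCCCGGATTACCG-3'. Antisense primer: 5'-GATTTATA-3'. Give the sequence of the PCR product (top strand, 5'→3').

Forward primer CATCCCCGGATTACCG is found on the top strand at positions 52–67.
Taking the reverse complement of GATTTATA gives TATAAATC, found at positions 116–123 on the template; the primer anneals here to the top strand with its 3' end pointing upstream.
The product is the template from position 52 through 123 (72 bp).

5'-CATCCCCGGATTACCGTCCAGGGGAGGGCGAGAAATCTGACATCCACGGAAAGAGTGCCTGTCGTATAAATC-3'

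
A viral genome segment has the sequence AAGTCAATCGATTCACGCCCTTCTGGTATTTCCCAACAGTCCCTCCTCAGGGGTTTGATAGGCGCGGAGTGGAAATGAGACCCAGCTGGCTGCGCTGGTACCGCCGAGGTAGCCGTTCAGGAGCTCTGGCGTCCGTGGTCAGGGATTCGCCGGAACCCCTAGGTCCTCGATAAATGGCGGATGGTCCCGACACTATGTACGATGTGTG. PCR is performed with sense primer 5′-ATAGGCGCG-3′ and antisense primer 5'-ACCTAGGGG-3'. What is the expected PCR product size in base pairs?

107 bp

Scanning the template, ATAGGCGCG occurs at positions 58–66; this primer anneals to the bottom strand there with its 3' end pointing downstream.
The reverse primer's reverse complement is CCCCTAGGT, which matches the template at positions 156–164.
Product length = (reverse-primer end) − (forward-primer start) + 1 = 164 − 58 + 1 = 107 bp.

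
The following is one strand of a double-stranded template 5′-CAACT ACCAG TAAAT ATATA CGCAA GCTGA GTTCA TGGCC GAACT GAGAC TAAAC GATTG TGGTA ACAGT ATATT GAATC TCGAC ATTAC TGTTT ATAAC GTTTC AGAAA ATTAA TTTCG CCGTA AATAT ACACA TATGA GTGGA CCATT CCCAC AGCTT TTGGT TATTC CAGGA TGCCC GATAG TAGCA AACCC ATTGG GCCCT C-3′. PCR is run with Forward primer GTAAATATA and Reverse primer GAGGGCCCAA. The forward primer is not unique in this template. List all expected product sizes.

The forward primer GTAAATATA matches the top strand at positions 10–18, 123–131.
The reverse primer's reverse complement is TTGGGCCCTC, matching at positions 197–206.
Each forward site pairs with the reverse site to give a product ending at position 206: sizes 197, 84 bp.

197 bp, 84 bp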